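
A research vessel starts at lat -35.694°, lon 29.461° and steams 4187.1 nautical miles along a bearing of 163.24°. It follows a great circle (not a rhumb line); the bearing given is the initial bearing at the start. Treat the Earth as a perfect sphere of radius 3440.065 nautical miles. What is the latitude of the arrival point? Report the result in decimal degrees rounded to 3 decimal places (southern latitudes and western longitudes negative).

δ = 4187.1/3440.065 = 1.217157 rad (69.7380°).
Converting: φ₁ = -0.622978 rad, θ = 2.849075 rad.
Destination latitude: φ₂ = arcsin( sin φ₁ cos δ + cos φ₁ sin δ cos θ ) = arcsin(-0.931583) = -68.683°.
Δλ = atan2( sin θ sin δ cos φ₁ , cos δ − sin φ₁ sin φ₂ ) = atan2(0.219701, -0.197224) = 2.302336 rad = 131.914°.
Hence λ₂ = 29.461° + 131.914° = 161.375°.

latitude -68.683°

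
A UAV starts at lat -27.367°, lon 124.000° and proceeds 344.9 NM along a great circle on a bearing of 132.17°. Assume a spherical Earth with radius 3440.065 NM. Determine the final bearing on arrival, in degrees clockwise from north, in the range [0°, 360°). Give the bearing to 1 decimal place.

Central angle δ = d/R = 0.100260 rad.
Start latitude φ₁ = -0.477644 rad; initial bearing θ = 2.306802 rad.
Destination latitude: φ₂ = arcsin( sin φ₁ cos δ + cos φ₁ sin δ cos θ ) = arcsin(-0.517054) = -31.135°.
Δλ = atan2( sin θ sin δ cos φ₁ , cos δ − sin φ₁ sin φ₂ ) = atan2(0.065881, 0.757294) = 0.086777 rad = 4.972°.
λ₂ = 124.000° + 4.972° = 128.972°.
The forward bearing on arrival equals the back-azimuth from the destination plus 180°.
Back-azimuth from P₂ (-31.1°, 129.0°) to P₁ (-27.4°, 124.0°), with Δλ' = λ₁ − λ₂ = -5.0°: atan2( sin Δλ' cos φ₁ , cos φ₂ sin φ₁ − sin φ₂ cos φ₁ cos Δλ' ) = 309.7°.
Final bearing = (309.7° + 180°) mod 360° = 129.7°.

final bearing 129.7°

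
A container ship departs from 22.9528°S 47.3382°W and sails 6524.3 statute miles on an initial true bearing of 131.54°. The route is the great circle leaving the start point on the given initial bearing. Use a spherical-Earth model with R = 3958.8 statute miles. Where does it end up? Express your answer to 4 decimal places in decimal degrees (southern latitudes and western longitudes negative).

The arc subtends δ = 6524.3/3958.8 = 1.648050 rad at the centre.
With φ₁ = -22.9528° = -0.400602 rad and θ = 131.54° = 2.295806 rad:
Destination latitude: φ₂ = arcsin( sin φ₁ cos δ + cos φ₁ sin δ cos θ ) = arcsin(-0.578721) = -35.3607°.
Then Δλ = atan2(0.687176, -0.302862) = 1.985918 rad, from sin θ sin δ cos φ₁ over cos δ − sin φ₁ sin φ₂.
λ₂ = -47.3382° + 113.7847° = 66.4465°.

latitude -35.3607°, longitude 66.4465°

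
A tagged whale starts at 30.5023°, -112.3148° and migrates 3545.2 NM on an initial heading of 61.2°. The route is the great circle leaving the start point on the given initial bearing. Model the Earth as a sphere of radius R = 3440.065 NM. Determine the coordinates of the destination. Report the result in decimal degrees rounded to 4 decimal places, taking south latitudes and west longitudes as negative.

latitude 38.0999°, longitude -39.5721°

δ = 3545.2/3440.065 = 1.030562 rad (59.0468°).
Converting: φ₁ = 0.532366 rad, θ = 1.068142 rad.
Applying the spherical law of cosines for sides, sin φ₂ = sin φ₁ cos δ + cos φ₁ sin δ cos θ = 0.617034, so φ₂ = 38.0999°.
Δλ = atan2( sin θ sin δ cos φ₁ , cos δ − sin φ₁ sin φ₂ ) = atan2(0.647508, 0.201147) = 1.269599 rad = 72.7427°.
Hence λ₂ = -112.3148° + 72.7427° = -39.5721°.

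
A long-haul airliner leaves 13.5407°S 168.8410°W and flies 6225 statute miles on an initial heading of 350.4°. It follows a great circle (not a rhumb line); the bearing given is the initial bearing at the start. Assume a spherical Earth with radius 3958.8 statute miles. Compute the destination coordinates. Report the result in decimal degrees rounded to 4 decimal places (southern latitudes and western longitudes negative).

latitude 73.5312°, longitude 155.1252°

δ = 6225/3958.8 = 1.572446 rad (90.0945°).
With φ₁ = -13.5407° = -0.236330 rad and θ = 350.4° = 6.115634 rad:
sin φ₂ = sin φ₁ cos δ + cos φ₁ sin δ cos θ = (-0.234136)(-0.001650) + (0.972204)(0.999999)(0.985996) = 0.958974
φ₂ = asin(0.958974) = 1.283361 rad = 73.5312°.
For the longitude increment, Δλ = atan2( sin θ sin δ cos φ₁, cos δ − sin φ₁ sin φ₂ ) = atan2(-0.162133, 0.222881) = -36.0338°.
λ₂ = -168.8410° + -36.0338° = -204.8748°, normalized to (−180°, 180°] → 155.1252°.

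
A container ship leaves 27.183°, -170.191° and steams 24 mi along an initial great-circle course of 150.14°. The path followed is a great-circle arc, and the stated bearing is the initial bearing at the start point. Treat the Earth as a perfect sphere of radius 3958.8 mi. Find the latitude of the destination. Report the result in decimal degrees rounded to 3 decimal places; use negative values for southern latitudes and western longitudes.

latitude 26.882°

Central angle δ = d/R = 0.006062 rad.
Start latitude φ₁ = 0.474433 rad; initial bearing θ = 2.620437 rad.
Destination latitude: φ₂ = arcsin( sin φ₁ cos δ + cos φ₁ sin δ cos θ ) = arcsin(0.452149) = 26.882°.
Then Δλ = atan2(0.002685, 0.793425) = 0.003384 rad, from sin θ sin δ cos φ₁ over cos δ − sin φ₁ sin φ₂.
λ₂ = λ₁ + Δλ = -169.997°.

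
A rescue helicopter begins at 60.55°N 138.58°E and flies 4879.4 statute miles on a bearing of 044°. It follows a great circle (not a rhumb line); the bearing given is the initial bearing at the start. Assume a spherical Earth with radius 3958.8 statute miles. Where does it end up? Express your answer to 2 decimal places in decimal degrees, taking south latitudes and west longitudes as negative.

latitude 38.51°, longitude -98.29°

The arc subtends δ = 4879.4/3958.8 = 1.232545 rad at the centre.
Start latitude φ₁ = 1.056797 rad; initial bearing θ = 0.767945 rad.
Destination latitude: φ₂ = arcsin( sin φ₁ cos δ + cos φ₁ sin δ cos θ ) = arcsin(0.622592) = 38.51°.
Then Δλ = atan2(0.322186, -0.210306) = 2.149102 rad, from sin θ sin δ cos φ₁ over cos δ − sin φ₁ sin φ₂.
λ₂ = 138.58° + 123.13° = 261.71°, normalized to (−180°, 180°] → -98.29°.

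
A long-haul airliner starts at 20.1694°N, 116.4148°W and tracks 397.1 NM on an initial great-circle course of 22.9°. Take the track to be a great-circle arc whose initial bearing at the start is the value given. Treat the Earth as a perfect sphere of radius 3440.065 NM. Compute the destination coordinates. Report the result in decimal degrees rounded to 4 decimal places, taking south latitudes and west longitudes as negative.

Central angle δ = d/R = 0.115434 rad.
With φ₁ = 20.1694° = 0.352022 rad and θ = 22.9° = 0.399680 rad:
Destination latitude: φ₂ = arcsin( sin φ₁ cos δ + cos φ₁ sin δ cos θ ) = arcsin(0.442096) = 26.2377°.
Then Δλ = atan2(0.042070, 0.840912) = 0.049987 rad, from sin θ sin δ cos φ₁ over cos δ − sin φ₁ sin φ₂.
λ₂ = -116.4148° + 2.8641° = -113.5507°.

latitude 26.2377°, longitude -113.5507°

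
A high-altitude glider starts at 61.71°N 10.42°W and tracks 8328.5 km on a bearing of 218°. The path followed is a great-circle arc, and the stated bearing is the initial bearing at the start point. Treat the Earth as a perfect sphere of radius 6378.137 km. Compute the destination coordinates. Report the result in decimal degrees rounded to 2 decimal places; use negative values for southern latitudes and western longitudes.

latitude -7.46°, longitude -47.24°

Central angle δ = d/R = 1.305789 rad.
Start latitude φ₁ = 1.077043 rad; initial bearing θ = 3.804818 rad.
Destination latitude: φ₂ = arcsin( sin φ₁ cos δ + cos φ₁ sin δ cos θ ) = arcsin(-0.129795) = -7.46°.
Δλ = atan2( sin θ sin δ cos φ₁ , cos δ − sin φ₁ sin φ₂ ) = atan2(-0.281597, 0.376209) = -0.642549 rad = -36.82°.
λ₂ = -10.42° + -36.82° = -47.24°.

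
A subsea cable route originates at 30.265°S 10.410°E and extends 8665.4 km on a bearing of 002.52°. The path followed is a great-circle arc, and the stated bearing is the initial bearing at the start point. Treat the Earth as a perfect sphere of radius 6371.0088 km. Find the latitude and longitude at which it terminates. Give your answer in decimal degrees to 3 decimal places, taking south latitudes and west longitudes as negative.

Angular distance δ = d/R = 8665.4 / 6371.0088 = 1.360130 rad.
With φ₁ = -30.265° = -0.528224 rad and θ = 2.52° = 0.043982 rad:
sin φ₂ = sin φ₁ cos δ + cos φ₁ sin δ cos θ = (-0.504000)(0.209112) + (0.863704)(0.977892)(0.999033) = 0.738400
φ₂ = asin(0.738400) = 0.830694 rad = 47.595°.
For the longitude increment, Δλ = atan2( sin θ sin δ cos φ₁, cos δ − sin φ₁ sin φ₂ ) = atan2(0.037136, 0.581265) = 3.656°.
Hence λ₂ = 10.410° + 3.656° = 14.066°.

latitude 47.595°, longitude 14.066°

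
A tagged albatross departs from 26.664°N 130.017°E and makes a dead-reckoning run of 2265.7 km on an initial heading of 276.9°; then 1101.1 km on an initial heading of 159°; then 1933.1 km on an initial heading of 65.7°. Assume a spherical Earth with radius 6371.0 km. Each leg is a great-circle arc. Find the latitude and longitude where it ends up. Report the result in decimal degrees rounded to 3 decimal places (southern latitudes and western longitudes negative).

Apply the spherical direct solution leg by leg, carrying full precision between legs.
Leg 1: from (26.664°, 130.017°), δ = 2265.7/6371 = 0.355627 rad, θ = 276.9° → φ = 27.262°, λ = 107.134°.
Leg 2: from (27.262°, 107.134°), δ = 1101.1/6371 = 0.172830 rad, θ = 159° → φ = 17.970°, λ = 110.849°.
Leg 3: from (17.970°, 110.849°), δ = 1933.1/6371 = 0.303422 rad, θ = 65.7° → φ = 24.292°, λ = 128.232°.

latitude 24.292°, longitude 128.232°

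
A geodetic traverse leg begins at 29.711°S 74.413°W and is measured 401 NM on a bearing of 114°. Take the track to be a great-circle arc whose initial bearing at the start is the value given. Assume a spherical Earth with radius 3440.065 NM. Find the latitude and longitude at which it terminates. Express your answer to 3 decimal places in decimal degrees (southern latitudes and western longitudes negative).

latitude -32.232°, longitude -67.197°

δ = 401/3440.065 = 0.116568 rad (6.6788°).
With φ₁ = -29.711° = -0.518555 rad and θ = 114° = 1.989675 rad:
sin φ₂ = sin φ₁ cos δ + cos φ₁ sin δ cos θ = (-0.495625)(0.993214) + (0.868536)(0.116304)(-0.406737) = -0.533348
φ₂ = asin(-0.533348) = -0.562554 rad = -32.232°.
Then Δλ = atan2(0.092281, 0.728873) = 0.125938 rad, from sin θ sin δ cos φ₁ over cos δ − sin φ₁ sin φ₂.
Hence λ₂ = -74.413° + 7.216° = -67.197°.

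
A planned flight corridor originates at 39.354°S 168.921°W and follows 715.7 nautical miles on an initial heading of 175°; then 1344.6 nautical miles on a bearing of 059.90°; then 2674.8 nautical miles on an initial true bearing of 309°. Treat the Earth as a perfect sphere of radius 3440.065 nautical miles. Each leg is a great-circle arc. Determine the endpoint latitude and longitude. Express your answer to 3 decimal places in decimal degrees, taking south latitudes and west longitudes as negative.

latitude -4.331°, longitude -176.061°

Apply the spherical direct solution leg by leg, carrying full precision between legs.
Leg 1: from (-39.354°, -168.921°), δ = 715.7/3440.065 = 0.208048 rad, θ = 175° → φ = -51.219°, λ = -167.274°.
Leg 2: from (-51.219°, -167.274°), δ = 1344.6/3440.065 = 0.390865 rad, θ = 59.9° → φ = -36.947°, λ = -142.916°.
Leg 3: from (-36.947°, -142.916°), δ = 2674.8/3440.065 = 0.777543 rad, θ = 309° → φ = -4.331°, λ = -176.061°.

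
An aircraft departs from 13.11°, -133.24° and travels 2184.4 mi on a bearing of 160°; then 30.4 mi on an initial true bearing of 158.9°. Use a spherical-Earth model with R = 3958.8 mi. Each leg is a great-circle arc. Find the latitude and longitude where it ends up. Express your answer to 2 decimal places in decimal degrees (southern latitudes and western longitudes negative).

latitude -17.06°, longitude -122.29°

Apply the spherical direct solution leg by leg, carrying full precision between legs.
Leg 1: from (13.11°, -133.24°), δ = 2184.4/3958.8 = 0.551783 rad, θ = 160° → φ = -16.65°, λ = -122.45°.
Leg 2: from (-16.65°, -122.45°), δ = 30.4/3958.8 = 0.007679 rad, θ = 158.9° → φ = -17.06°, λ = -122.29°.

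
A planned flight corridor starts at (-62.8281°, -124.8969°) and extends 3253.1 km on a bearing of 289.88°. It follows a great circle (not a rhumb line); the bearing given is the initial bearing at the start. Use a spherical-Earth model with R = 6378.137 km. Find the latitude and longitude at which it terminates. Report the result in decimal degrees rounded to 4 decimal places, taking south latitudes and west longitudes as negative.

Angular distance δ = d/R = 3253.1 / 6378.137 = 0.510039 rad.
Start latitude φ₁ = -1.096557 rad; initial bearing θ = 5.059360 rad.
sin φ₂ = sin φ₁ cos δ + cos φ₁ sin δ cos θ = (-0.889640)(0.872725) + (0.456662)(0.488211)(0.340051) = -0.700598
φ₂ = asin(-0.700598) = -0.776235 rad = -44.4750°.
For the longitude increment, Δλ = atan2( sin θ sin δ cos φ₁, cos δ − sin φ₁ sin φ₂ ) = atan2(-0.209661, 0.249445) = -40.0474°.
λ₂ = λ₁ + Δλ = -164.9443°.

latitude -44.4750°, longitude -164.9443°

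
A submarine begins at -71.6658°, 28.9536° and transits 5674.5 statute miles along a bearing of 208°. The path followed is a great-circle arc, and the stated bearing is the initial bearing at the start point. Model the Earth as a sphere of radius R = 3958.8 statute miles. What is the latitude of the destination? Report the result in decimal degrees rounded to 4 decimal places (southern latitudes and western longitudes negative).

latitude -23.9001°

Central angle δ = d/R = 1.433389 rad.
Converting: φ₁ = -1.250804 rad, θ = 3.630285 rad.
Applying the spherical law of cosines for sides, sin φ₂ = sin φ₁ cos δ + cos φ₁ sin δ cos θ = -0.405144, so φ₂ = -23.9001°.
Then Δλ = atan2(-0.146285, -0.247602) = -2.607962 rad, from sin θ sin δ cos φ₁ over cos δ − sin φ₁ sin φ₂.
λ₂ = λ₁ + Δλ = -120.4716°.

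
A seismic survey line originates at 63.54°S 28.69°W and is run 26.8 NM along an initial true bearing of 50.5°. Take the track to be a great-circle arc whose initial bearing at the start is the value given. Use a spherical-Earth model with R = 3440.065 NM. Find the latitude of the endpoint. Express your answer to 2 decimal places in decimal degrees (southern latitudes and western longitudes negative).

δ = 26.8/3440.065 = 0.007791 rad (0.4464°).
Start latitude φ₁ = -1.108982 rad; initial bearing θ = 0.881391 rad.
Applying the spherical law of cosines for sides, sin φ₂ = sin φ₁ cos δ + cos φ₁ sin δ cos θ = -0.893011, so φ₂ = -63.25°.
Δλ = atan2( sin θ sin δ cos φ₁ , cos δ − sin φ₁ sin φ₂ ) = atan2(0.002678, 0.200506) = 0.013358 rad = 0.77°.
Hence λ₂ = -28.69° + 0.77° = -27.92°.

latitude -63.25°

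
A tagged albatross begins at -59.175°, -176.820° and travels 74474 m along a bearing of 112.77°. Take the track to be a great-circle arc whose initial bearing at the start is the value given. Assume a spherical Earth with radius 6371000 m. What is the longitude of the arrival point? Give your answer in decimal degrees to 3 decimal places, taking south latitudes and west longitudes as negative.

δ = 74474/6371000 = 0.011690 rad (0.6698°).
Converting: φ₁ = -1.032799 rad, θ = 1.968208 rad.
sin φ₂ = sin φ₁ cos δ + cos φ₁ sin δ cos θ = (-0.858736)(0.999932) + (0.512418)(0.011689)(-0.387033) = -0.860996
φ₂ = asin(-0.860996) = -1.037225 rad = -59.429°.
Then Δλ = atan2(0.005523, 0.260563) = 0.021193 rad, from sin θ sin δ cos φ₁ over cos δ − sin φ₁ sin φ₂.
λ₂ = -176.820° + 1.214° = -175.606°.

longitude -175.606°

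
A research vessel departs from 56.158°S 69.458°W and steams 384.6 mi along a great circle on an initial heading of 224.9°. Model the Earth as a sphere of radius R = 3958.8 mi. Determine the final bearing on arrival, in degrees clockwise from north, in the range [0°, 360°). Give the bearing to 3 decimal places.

final bearing 231.557°

Angular distance δ = d/R = 384.6 / 3958.8 = 0.097151 rad.
Start latitude φ₁ = -0.980142 rad; initial bearing θ = 3.925245 rad.
Applying the spherical law of cosines for sides, sin φ₂ = sin φ₁ cos δ + cos φ₁ sin δ cos θ = -0.864923, so φ₂ = -59.874°.
For the longitude increment, Δλ = atan2( sin θ sin δ cos φ₁, cos δ − sin φ₁ sin φ₂ ) = atan2(-0.038130, 0.276900) = -7.841°.
λ₂ = -69.458° + -7.841° = -77.299°.
The forward bearing on arrival equals the back-azimuth from the destination plus 180°.
Back-azimuth from P₂ (-59.874°, -77.299°) to P₁ (-56.158°, -69.458°), with Δλ' = λ₁ − λ₂ = 7.841°: atan2( sin Δλ' cos φ₁ , cos φ₂ sin φ₁ − sin φ₂ cos φ₁ cos Δλ' ) = 51.557°.
Final bearing = (51.557° + 180°) mod 360° = 231.557°.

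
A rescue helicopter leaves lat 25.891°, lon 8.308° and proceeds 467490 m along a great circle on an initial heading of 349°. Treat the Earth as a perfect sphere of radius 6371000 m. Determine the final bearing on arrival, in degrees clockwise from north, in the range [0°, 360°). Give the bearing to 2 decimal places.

δ = 467490/6371000 = 0.073378 rad (4.2042°).
Start latitude φ₁ = 0.451883 rad; initial bearing θ = 6.091199 rad.
sin φ₂ = sin φ₁ cos δ + cos φ₁ sin δ cos θ = (0.436660)(0.997309) + (0.899626)(0.073312)(0.981627) = 0.500227
φ₂ = asin(0.500227) = 0.523861 rad = 30.015°.
Δλ = atan2( sin θ sin δ cos φ₁ , cos δ − sin φ₁ sin φ₂ ) = atan2(-0.012584, 0.778880) = -0.016156 rad = -0.926°.
Hence λ₂ = 8.308° + -0.926° = 7.382°.
The forward bearing on arrival equals the back-azimuth from the destination plus 180°.
Back-azimuth from P₂ (30.02°, 7.38°) to P₁ (25.89°, 8.31°), with Δλ' = λ₁ − λ₂ = 0.93°: atan2( sin Δλ' cos φ₁ , cos φ₂ sin φ₁ − sin φ₂ cos φ₁ cos Δλ' ) = 168.57°.
Final bearing = (168.57° + 180°) mod 360° = 348.57°.

final bearing 348.57°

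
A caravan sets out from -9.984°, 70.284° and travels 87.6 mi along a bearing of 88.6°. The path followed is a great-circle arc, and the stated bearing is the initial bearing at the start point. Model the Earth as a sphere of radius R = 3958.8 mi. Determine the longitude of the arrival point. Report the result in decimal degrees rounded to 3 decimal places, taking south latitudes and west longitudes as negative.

longitude 71.571°

Central angle δ = d/R = 0.022128 rad.
Converting: φ₁ = -0.174254 rad, θ = 1.546362 rad.
Applying the spherical law of cosines for sides, sin φ₂ = sin φ₁ cos δ + cos φ₁ sin δ cos θ = -0.172798, so φ₂ = -9.951°.
Then Δλ = atan2(0.021785, 0.969797) = 0.022459 rad, from sin θ sin δ cos φ₁ over cos δ − sin φ₁ sin φ₂.
λ₂ = 70.284° + 1.287° = 71.571°.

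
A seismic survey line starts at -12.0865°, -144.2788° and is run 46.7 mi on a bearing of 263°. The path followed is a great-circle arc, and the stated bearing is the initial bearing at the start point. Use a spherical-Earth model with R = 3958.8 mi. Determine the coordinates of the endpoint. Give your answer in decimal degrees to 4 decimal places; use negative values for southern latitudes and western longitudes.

latitude -12.1680°, longitude -144.9651°

Central angle δ = d/R = 0.011797 rad.
With φ₁ = -12.0865° = -0.210949 rad and θ = 263° = 4.590216 rad:
sin φ₂ = sin φ₁ cos δ + cos φ₁ sin δ cos θ = (-0.209388)(0.999930) + (0.977833)(0.011796)(-0.121869) = -0.210779
φ₂ = asin(-0.210779) = -0.212372 rad = -12.1680°.
Δλ = atan2( sin θ sin δ cos φ₁ , cos δ − sin φ₁ sin φ₂ ) = atan2(-0.011449, 0.955796) = -0.011978 rad = -0.6863°.
λ₂ = -144.2788° + -0.6863° = -144.9651°.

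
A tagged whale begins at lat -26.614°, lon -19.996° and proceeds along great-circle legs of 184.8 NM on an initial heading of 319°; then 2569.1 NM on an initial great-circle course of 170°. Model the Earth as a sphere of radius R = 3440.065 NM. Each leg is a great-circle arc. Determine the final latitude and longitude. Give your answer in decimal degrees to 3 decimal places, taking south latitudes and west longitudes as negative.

latitude -65.718°, longitude -5.541°

Apply the spherical direct solution leg by leg, carrying full precision between legs.
Leg 1: from (-26.614°, -19.996°), δ = 184.8/3440.065 = 0.053720 rad, θ = 319° → φ = -24.274°, λ = -22.211°.
Leg 2: from (-24.274°, -22.211°), δ = 2569.1/3440.065 = 0.746817 rad, θ = 170° → φ = -65.718°, λ = -5.541°.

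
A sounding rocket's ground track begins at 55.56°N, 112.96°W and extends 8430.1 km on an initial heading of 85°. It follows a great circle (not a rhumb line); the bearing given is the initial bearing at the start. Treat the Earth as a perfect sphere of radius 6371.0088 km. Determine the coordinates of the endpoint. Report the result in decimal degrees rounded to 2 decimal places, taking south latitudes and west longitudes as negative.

Central angle δ = d/R = 1.323197 rad.
Start latitude φ₁ = 0.969705 rad; initial bearing θ = 1.483530 rad.
Destination latitude: φ₂ = arcsin( sin φ₁ cos δ + cos φ₁ sin δ cos θ ) = arcsin(0.249907) = 14.47°.
For the longitude increment, Δλ = atan2( sin θ sin δ cos φ₁, cos δ − sin φ₁ sin φ₂ ) = atan2(0.546209, 0.038974) = 85.92°.
Hence λ₂ = -112.96° + 85.92° = -27.04°.

latitude 14.47°, longitude -27.04°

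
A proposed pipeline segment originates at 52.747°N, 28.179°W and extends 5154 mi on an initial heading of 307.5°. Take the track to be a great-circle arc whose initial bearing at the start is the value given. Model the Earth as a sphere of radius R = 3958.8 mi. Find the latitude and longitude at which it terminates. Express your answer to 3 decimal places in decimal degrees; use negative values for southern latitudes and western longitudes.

Central angle δ = d/R = 1.301910 rad.
Start latitude φ₁ = 0.920609 rad; initial bearing θ = 5.366887 rad.
sin φ₂ = sin φ₁ cos δ + cos φ₁ sin δ cos θ = (0.795970)(0.265658) + (0.605336)(0.964067)(0.608761) = 0.566720
φ₂ = asin(0.566720) = 0.602519 rad = 34.522°.
For the longitude increment, Δλ = atan2( sin θ sin δ cos φ₁, cos δ − sin φ₁ sin φ₂ ) = atan2(-0.462989, -0.185434) = -111.827°.
Hence λ₂ = -28.179° + -111.827° = -140.006°.

latitude 34.522°, longitude -140.006°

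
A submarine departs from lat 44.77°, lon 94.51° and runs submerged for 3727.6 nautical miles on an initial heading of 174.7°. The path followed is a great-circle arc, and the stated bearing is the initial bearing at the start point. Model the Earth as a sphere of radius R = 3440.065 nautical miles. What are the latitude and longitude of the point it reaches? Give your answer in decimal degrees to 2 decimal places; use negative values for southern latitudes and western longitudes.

latitude -17.15°, longitude 99.41°

δ = 3727.6/3440.065 = 1.083584 rad (62.0848°).
Converting: φ₁ = 0.781384 rad, θ = 3.049090 rad.
Destination latitude: φ₂ = arcsin( sin φ₁ cos δ + cos φ₁ sin δ cos θ ) = arcsin(-0.294939) = -17.15°.
Then Δλ = atan2(0.057947, 0.675879) = 0.085527 rad, from sin θ sin δ cos φ₁ over cos δ − sin φ₁ sin φ₂.
λ₂ = 94.51° + 4.90° = 99.41°.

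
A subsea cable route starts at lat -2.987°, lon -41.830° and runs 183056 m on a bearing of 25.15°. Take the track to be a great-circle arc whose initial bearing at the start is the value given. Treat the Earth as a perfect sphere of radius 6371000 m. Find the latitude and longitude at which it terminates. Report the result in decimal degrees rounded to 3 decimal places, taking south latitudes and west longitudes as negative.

δ = 183056/6371000 = 0.028733 rad (1.6463°).
Converting: φ₁ = -0.052133 rad, θ = 0.438950 rad.
sin φ₂ = sin φ₁ cos δ + cos φ₁ sin δ cos θ = (-0.052109)(0.999587) + (0.998641)(0.028729)(0.905198) = -0.026118
φ₂ = asin(-0.026118) = -0.026121 rad = -1.497°.
For the longitude increment, Δλ = atan2( sin θ sin δ cos φ₁, cos δ − sin φ₁ sin φ₂ ) = atan2(0.012193, 0.998226) = 0.700°.
λ₂ = λ₁ + Δλ = -41.130°.

latitude -1.497°, longitude -41.130°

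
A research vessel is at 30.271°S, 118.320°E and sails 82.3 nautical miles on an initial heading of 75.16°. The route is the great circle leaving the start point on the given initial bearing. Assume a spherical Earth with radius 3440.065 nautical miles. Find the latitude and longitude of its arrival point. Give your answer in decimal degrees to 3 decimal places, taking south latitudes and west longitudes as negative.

Angular distance δ = d/R = 82.3 / 3440.065 = 0.023924 rad.
Converting: φ₁ = -0.528329 rad, θ = 1.311789 rad.
Applying the spherical law of cosines for sides, sin φ₂ = sin φ₁ cos δ + cos φ₁ sin δ cos θ = -0.498655, so φ₂ = -29.911°.
For the longitude increment, Δλ = atan2( sin θ sin δ cos φ₁, cos δ − sin φ₁ sin φ₂ ) = atan2(0.019971, 0.748347) = 1.529°.
Hence λ₂ = 118.320° + 1.529° = 119.849°.

latitude -29.911°, longitude 119.849°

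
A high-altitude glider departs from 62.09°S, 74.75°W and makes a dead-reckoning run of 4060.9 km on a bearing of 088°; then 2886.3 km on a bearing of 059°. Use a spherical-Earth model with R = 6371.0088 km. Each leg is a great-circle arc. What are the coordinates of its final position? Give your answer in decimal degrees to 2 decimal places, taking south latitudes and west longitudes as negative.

latitude -27.96°, longitude 6.83°

Apply the spherical direct solution leg by leg, carrying full precision between legs.
Leg 1: from (-62.09°, -74.75°), δ = 4060.9/6371.0088 = 0.637403 rad, θ = 88° → φ = -44.46°, λ = -18.31°.
Leg 2: from (-44.46°, -18.31°), δ = 2886.3/6371.0088 = 0.453037 rad, θ = 59° → φ = -27.96°, λ = 6.83°.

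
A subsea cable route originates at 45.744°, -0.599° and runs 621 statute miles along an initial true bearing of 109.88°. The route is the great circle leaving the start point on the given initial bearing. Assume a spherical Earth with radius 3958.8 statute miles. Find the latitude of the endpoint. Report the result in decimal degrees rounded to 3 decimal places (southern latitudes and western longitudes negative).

The arc subtends δ = 621/3958.8 = 0.156866 rad at the centre.
Start latitude φ₁ = 0.798383 rad; initial bearing θ = 1.917768 rad.
Applying the spherical law of cosines for sides, sin φ₂ = sin φ₁ cos δ + cos φ₁ sin δ cos θ = 0.670362, so φ₂ = 42.095°.
For the longitude increment, Δλ = atan2( sin θ sin δ cos φ₁, cos δ − sin φ₁ sin φ₂ ) = atan2(0.102526, 0.507590) = 11.419°.
λ₂ = -0.599° + 11.419° = 10.820°.

latitude 42.095°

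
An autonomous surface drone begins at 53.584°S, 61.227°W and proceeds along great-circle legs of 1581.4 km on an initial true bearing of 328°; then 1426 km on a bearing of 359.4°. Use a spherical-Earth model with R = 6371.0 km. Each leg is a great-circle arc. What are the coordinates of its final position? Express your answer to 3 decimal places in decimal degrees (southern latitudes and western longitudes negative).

latitude -28.201°, longitude -71.315°

Apply the spherical direct solution leg by leg, carrying full precision between legs.
Leg 1: from (-53.584°, -61.227°), δ = 1581.4/6371 = 0.248218 rad, θ = 328° → φ = -41.024°, λ = -71.164°.
Leg 2: from (-41.024°, -71.164°), δ = 1426/6371 = 0.223827 rad, θ = 359.4° → φ = -28.201°, λ = -71.315°.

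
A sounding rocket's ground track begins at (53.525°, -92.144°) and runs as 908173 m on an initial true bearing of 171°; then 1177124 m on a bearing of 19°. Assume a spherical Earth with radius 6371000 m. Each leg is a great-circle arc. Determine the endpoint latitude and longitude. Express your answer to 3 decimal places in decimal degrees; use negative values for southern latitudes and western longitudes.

latitude 55.315°, longitude -84.296°

Apply the spherical direct solution leg by leg, carrying full precision between legs.
Leg 1: from (53.525°, -92.144°), δ = 908173/6371000 = 0.142548 rad, θ = 171° → φ = 45.442°, λ = -90.329°.
Leg 2: from (45.442°, -90.329°), δ = 1177124/6371000 = 0.184763 rad, θ = 19° → φ = 55.315°, λ = -84.296°.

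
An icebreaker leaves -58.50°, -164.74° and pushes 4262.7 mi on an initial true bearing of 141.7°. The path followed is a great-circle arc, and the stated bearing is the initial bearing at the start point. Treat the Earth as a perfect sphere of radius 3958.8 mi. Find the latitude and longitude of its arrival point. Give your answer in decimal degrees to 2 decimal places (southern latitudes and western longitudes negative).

latitude -49.94°, longitude -42.71°

δ = 4262.7/3958.8 = 1.076766 rad (61.6941°).
Start latitude φ₁ = -1.021018 rad; initial bearing θ = 2.473132 rad.
Applying the spherical law of cosines for sides, sin φ₂ = sin φ₁ cos δ + cos φ₁ sin δ cos θ = -0.765319, so φ₂ = -49.94°.
Δλ = atan2( sin θ sin δ cos φ₁ , cos δ − sin φ₁ sin φ₂ ) = atan2(0.285112, -0.178363) = 2.129818 rad = 122.03°.
Hence λ₂ = -164.74° + 122.03° = -42.71°.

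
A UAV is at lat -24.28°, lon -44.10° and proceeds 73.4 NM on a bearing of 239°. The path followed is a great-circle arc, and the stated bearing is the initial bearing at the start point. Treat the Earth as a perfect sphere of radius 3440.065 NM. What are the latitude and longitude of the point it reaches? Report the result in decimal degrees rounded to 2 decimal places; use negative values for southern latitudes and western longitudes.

Central angle δ = d/R = 0.021337 rad.
With φ₁ = -24.28° = -0.423766 rad and θ = 239° = 4.171337 rad:
sin φ₂ = sin φ₁ cos δ + cos φ₁ sin δ cos θ = (-0.411196)(0.999772) + (0.911547)(0.021335)(-0.515038) = -0.421119
φ₂ = asin(-0.421119) = -0.434679 rad = -24.91°.
For the longitude increment, Δλ = atan2( sin θ sin δ cos φ₁, cos δ − sin φ₁ sin φ₂ ) = atan2(-0.016670, 0.826610) = -1.16°.
Hence λ₂ = -44.10° + -1.16° = -45.26°.

latitude -24.91°, longitude -45.26°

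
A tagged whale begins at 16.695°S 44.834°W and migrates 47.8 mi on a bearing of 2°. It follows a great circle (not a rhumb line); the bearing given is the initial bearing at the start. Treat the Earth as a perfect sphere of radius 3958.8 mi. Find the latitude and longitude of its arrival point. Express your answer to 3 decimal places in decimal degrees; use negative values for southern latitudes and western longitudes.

latitude -16.004°, longitude -44.809°

Central angle δ = d/R = 0.012074 rad.
Converting: φ₁ = -0.291383 rad, θ = 0.034907 rad.
Applying the spherical law of cosines for sides, sin φ₂ = sin φ₁ cos δ + cos φ₁ sin δ cos θ = -0.275698, so φ₂ = -16.004°.
Then Δλ = atan2(0.000404, 0.920725) = 0.000438 rad, from sin θ sin δ cos φ₁ over cos δ − sin φ₁ sin φ₂.
λ₂ = λ₁ + Δλ = -44.809°.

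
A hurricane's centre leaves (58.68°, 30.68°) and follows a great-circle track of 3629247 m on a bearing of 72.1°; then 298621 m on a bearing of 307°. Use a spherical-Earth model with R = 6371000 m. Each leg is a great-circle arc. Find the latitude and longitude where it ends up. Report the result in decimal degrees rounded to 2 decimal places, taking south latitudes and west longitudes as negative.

latitude 55.22°, longitude 86.93°

Apply the spherical direct solution leg by leg, carrying full precision between legs.
Leg 1: from (58.68°, 30.68°), δ = 3629247/6371000 = 0.569651 rad, θ = 72.1° → φ = 53.66°, λ = 90.70°.
Leg 2: from (53.66°, 90.70°), δ = 298621/6371000 = 0.046872 rad, θ = 307° → φ = 55.22°, λ = 86.93°.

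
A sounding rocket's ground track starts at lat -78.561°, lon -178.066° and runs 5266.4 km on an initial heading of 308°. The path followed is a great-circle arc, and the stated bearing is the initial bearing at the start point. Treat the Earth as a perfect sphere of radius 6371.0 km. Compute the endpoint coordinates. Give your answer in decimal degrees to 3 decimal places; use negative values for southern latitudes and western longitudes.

The arc subtends δ = 5266.4/6371 = 0.826621 rad at the centre.
Start latitude φ₁ = -1.371148 rad; initial bearing θ = 5.375614 rad.
Destination latitude: φ₂ = arcsin( sin φ₁ cos δ + cos φ₁ sin δ cos θ ) = arcsin(-0.574088) = -35.036°.
Then Δλ = atan2(-0.114968, 0.114681) = -0.786647 rad, from sin θ sin δ cos φ₁ over cos δ − sin φ₁ sin φ₂.
λ₂ = -178.066° + -45.072° = -223.138°, normalized to (−180°, 180°] → 136.862°.

latitude -35.036°, longitude 136.862°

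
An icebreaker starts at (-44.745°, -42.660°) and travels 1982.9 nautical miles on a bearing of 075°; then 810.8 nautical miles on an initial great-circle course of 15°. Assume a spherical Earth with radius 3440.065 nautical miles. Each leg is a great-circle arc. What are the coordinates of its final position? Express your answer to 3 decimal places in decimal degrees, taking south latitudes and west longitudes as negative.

Apply the spherical direct solution leg by leg, carrying full precision between legs.
Leg 1: from (-44.745°, -42.660°), δ = 1982.9/3440.065 = 0.576414 rad, θ = 75° → φ = -29.342°, λ = -5.508°.
Leg 2: from (-29.342°, -5.508°), δ = 810.8/3440.065 = 0.235693 rad, θ = 15° → φ = -16.251°, λ = -1.899°.

latitude -16.251°, longitude -1.899°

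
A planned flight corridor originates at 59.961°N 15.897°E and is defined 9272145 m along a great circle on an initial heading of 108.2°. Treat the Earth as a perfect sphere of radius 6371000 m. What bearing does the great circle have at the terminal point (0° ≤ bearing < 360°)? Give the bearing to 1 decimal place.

final bearing 151.6°

The arc subtends δ = 9272145/6371000 = 1.455367 rad at the centre.
Converting: φ₁ = 1.046517 rad, θ = 1.888446 rad.
Destination latitude: φ₂ = arcsin( sin φ₁ cos δ + cos φ₁ sin δ cos θ ) = arcsin(-0.055608) = -3.188°.
Then Δλ = atan2(0.472381, 0.163312) = 1.237940 rad, from sin θ sin δ cos φ₁ over cos δ − sin φ₁ sin φ₂.
λ₂ = 15.897° + 70.929° = 86.826°.
The forward bearing on arrival equals the back-azimuth from the destination plus 180°.
Back-azimuth from P₂ (-3.2°, 86.8°) to P₁ (60.0°, 15.9°), with Δλ' = λ₁ − λ₂ = -70.9°: atan2( sin Δλ' cos φ₁ , cos φ₂ sin φ₁ − sin φ₂ cos φ₁ cos Δλ' ) = 331.6°.
Final bearing = (331.6° + 180°) mod 360° = 151.6°.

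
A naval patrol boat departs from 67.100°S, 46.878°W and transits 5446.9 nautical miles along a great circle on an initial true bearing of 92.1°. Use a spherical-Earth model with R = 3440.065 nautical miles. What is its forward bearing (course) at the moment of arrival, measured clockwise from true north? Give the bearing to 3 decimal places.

The arc subtends δ = 5446.9/3440.065 = 1.583371 rad at the centre.
Start latitude φ₁ = -1.171116 rad; initial bearing θ = 1.607448 rad.
Applying the spherical law of cosines for sides, sin φ₂ = sin φ₁ cos δ + cos φ₁ sin δ cos θ = -0.002674, so φ₂ = -0.153°.
Δλ = atan2( sin θ sin δ cos φ₁ , cos δ − sin φ₁ sin φ₂ ) = atan2(0.388832, -0.015038) = 1.609452 rad = 92.215°.
Hence λ₂ = -46.878° + 92.215° = 45.337°.
The forward bearing on arrival equals the back-azimuth from the destination plus 180°.
Back-azimuth from P₂ (-0.153°, 45.337°) to P₁ (-67.100°, -46.878°), with Δλ' = λ₁ − λ₂ = -92.215°: atan2( sin Δλ' cos φ₁ , cos φ₂ sin φ₁ − sin φ₂ cos φ₁ cos Δλ' ) = 202.884°.
Final bearing = (202.884° + 180°) mod 360° = 22.884°.

final bearing 22.884°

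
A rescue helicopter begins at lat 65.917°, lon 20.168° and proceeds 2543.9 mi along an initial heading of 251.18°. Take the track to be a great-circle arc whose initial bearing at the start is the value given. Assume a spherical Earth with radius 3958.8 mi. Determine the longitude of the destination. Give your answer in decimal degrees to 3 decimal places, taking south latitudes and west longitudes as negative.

longitude -28.257°

The arc subtends δ = 2543.9/3958.8 = 0.642594 rad at the centre.
With φ₁ = 65.917° = 1.150469 rad and θ = 251.18° = 4.383918 rad:
Destination latitude: φ₂ = arcsin( sin φ₁ cos δ + cos φ₁ sin δ cos θ ) = arcsin(0.651974) = 40.691°.
Then Δλ = atan2(-0.231466, 0.205321) = -0.845182 rad, from sin θ sin δ cos φ₁ over cos δ − sin φ₁ sin φ₂.
Hence λ₂ = 20.168° + -48.425° = -28.257°.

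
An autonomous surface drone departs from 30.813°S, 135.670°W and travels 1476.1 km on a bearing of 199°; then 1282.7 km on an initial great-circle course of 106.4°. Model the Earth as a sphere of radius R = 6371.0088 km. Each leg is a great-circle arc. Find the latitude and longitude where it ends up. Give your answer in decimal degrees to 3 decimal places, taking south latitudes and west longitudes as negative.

Apply the spherical direct solution leg by leg, carrying full precision between legs.
Leg 1: from (-30.813°, -135.670°), δ = 1476.1/6371.0088 = 0.231690 rad, θ = 199° → φ = -43.237°, λ = -141.560°.
Leg 2: from (-43.237°, -141.560°), δ = 1282.7/6371.0088 = 0.201334 rad, θ = 106.4° → φ = -45.423°, λ = -125.697°.

latitude -45.423°, longitude -125.697°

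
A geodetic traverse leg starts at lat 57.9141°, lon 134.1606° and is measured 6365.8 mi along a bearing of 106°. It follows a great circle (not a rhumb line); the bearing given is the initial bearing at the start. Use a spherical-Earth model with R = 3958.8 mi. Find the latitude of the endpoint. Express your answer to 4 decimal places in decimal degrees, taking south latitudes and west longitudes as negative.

Central angle δ = d/R = 1.608013 rad.
Start latitude φ₁ = 1.010792 rad; initial bearing θ = 1.850049 rad.
sin φ₂ = sin φ₁ cos δ + cos φ₁ sin δ cos θ = (0.847253)(-0.037208) + (0.531190)(0.999308)(-0.275637) = -0.177839
φ₂ = asin(-0.177839) = -0.178790 rad = -10.2439°.
Δλ = atan2( sin θ sin δ cos φ₁ , cos δ − sin φ₁ sin φ₂ ) = atan2(0.510259, 0.113467) = 1.351986 rad = 77.4631°.
λ₂ = 134.1606° + 77.4631° = 211.6237°, normalized to (−180°, 180°] → -148.3763°.

latitude -10.2439°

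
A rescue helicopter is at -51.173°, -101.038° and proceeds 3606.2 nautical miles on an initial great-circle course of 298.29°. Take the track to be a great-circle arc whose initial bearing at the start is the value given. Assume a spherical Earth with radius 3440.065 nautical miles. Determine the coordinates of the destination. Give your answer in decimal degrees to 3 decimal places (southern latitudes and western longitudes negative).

latitude -7.544°, longitude -151.368°

The arc subtends δ = 3606.2/3440.065 = 1.048294 rad at the centre.
Start latitude φ₁ = -0.893137 rad; initial bearing θ = 5.206143 rad.
Destination latitude: φ₂ = arcsin( sin φ₁ cos δ + cos φ₁ sin δ cos θ ) = arcsin(-0.131285) = -7.544°.
For the longitude increment, Δλ = atan2( sin θ sin δ cos φ₁, cos δ − sin φ₁ sin φ₂ ) = atan2(-0.478423, 0.396773) = -50.330°.
Hence λ₂ = -101.038° + -50.330° = -151.368°.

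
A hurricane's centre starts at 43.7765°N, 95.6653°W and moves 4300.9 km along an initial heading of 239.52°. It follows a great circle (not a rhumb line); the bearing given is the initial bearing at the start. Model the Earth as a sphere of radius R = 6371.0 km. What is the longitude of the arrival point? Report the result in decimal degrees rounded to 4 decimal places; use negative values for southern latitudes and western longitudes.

longitude -130.1881°

Angular distance δ = d/R = 4300.9 / 6371 = 0.675075 rad.
Converting: φ₁ = 0.764044 rad, θ = 4.180413 rad.
Applying the spherical law of cosines for sides, sin φ₂ = sin φ₁ cos δ + cos φ₁ sin δ cos θ = 0.311209, so φ₂ = 18.1321°.
For the longitude increment, Δλ = atan2( sin θ sin δ cos φ₁, cos δ − sin φ₁ sin φ₂ ) = atan2(-0.388886, 0.565351) = -34.5228°.
Hence λ₂ = -95.6653° + -34.5228° = -130.1881°.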